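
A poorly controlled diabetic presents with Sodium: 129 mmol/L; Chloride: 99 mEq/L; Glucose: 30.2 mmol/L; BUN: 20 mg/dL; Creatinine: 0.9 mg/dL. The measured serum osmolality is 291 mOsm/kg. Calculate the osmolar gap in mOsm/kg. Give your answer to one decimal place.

-4.3 mOsm/kg

Calculated osmolality = 2·Na + glucose + BUN/2.8
= 2·129 + 30.2 + 20/2.8
= 258 + 30.20 + 7.14
= 295.34 mOsm/kg ≈ 295.3 mOsm/kg
Osmolar gap = measured − calculated = 291 − 295.3 = -4.3 mOsm/kg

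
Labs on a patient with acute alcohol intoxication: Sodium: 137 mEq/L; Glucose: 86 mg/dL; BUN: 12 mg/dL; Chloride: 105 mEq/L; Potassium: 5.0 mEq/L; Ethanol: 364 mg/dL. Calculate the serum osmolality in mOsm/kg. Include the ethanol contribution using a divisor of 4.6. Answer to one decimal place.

Calculated osmolality = 2·Na + glucose/18 + BUN/2.8 + ethanol/4.6
= 2·137 + 86/18 + 12/2.8 + 364/4.6
= 274 + 4.78 + 4.29 + 79.13
= 362.2 mOsm/kg

362.2 mOsm/kg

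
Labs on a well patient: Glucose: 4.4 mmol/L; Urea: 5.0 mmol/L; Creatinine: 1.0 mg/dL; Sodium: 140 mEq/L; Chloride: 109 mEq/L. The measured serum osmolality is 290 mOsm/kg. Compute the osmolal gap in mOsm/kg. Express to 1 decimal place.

Calculated osmolality = 2·Na + glucose + urea
= 2·140 + 4.4 + 5
= 280 + 4.40 + 5
= 289.4 mOsm/kg ≈ 289.4 mOsm/kg
Osmolar gap = measured − calculated = 290 − 289.4 = 0.6 mOsm/kg

0.6 mOsm/kg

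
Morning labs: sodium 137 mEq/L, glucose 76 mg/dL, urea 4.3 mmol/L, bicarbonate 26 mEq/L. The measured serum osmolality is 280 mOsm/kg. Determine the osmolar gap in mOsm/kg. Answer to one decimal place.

Calculated osmolality = 2·Na + glucose/18 + urea
= 2·137 + 76/18 + 4.3
= 274 + 4.22 + 4.30
= 282.52 mOsm/kg ≈ 282.5 mOsm/kg
Osmolar gap = measured − calculated = 280 − 282.5 = -2.5 mOsm/kg

-2.5 mOsm/kg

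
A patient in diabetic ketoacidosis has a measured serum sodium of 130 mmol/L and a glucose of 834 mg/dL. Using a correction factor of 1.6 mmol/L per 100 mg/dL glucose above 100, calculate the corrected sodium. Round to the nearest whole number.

Corrected Na = measured Na + 1.6 · (glucose − 100)/100
= 130 + 1.6 · (834 − 100)/100
= 130 + 11.7
= 141.7 mmol/L

142 mmol/L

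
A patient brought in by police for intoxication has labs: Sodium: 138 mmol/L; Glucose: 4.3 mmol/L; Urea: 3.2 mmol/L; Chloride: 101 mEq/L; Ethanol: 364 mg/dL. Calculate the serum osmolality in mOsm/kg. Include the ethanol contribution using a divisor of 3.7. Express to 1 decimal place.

Calculated osmolality = 2·Na + glucose + urea + ethanol/3.7
= 2·138 + 4.3 + 3.2 + 364/3.7
= 276 + 4.30 + 3.20 + 98.38
= 381.88 mOsm/kg

381.9 mOsm/kg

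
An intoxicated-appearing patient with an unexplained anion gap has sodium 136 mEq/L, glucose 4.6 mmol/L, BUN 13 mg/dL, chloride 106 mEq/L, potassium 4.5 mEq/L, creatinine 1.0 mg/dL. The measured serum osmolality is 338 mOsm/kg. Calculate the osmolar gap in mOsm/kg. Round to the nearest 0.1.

56.8 mOsm/kg

Calculated osmolality = 2·Na + glucose + BUN/2.8
= 2·136 + 4.6 + 13/2.8
= 272 + 4.60 + 4.64
= 281.24 mOsm/kg ≈ 281.2 mOsm/kg
Osmolar gap = measured − calculated = 338 − 281.2 = 56.8 mOsm/kg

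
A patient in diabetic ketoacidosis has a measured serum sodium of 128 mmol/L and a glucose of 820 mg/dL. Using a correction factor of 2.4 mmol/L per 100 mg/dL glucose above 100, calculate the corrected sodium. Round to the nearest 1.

Corrected Na = measured Na + 2.4 · (glucose − 100)/100
= 128 + 2.4 · (820 − 100)/100
= 128 + 17.3
= 145.3 mmol/L

145 mmol/L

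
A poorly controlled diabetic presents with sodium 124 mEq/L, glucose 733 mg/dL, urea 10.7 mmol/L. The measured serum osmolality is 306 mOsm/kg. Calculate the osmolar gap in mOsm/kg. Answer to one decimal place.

Calculated osmolality = 2·Na + glucose/18 + urea
= 2·124 + 733/18 + 10.7
= 248 + 40.72 + 10.70
= 299.42 mOsm/kg ≈ 299.4 mOsm/kg
Osmolar gap = measured − calculated = 306 − 299.4 = 6.6 mOsm/kg

6.6 mOsm/kg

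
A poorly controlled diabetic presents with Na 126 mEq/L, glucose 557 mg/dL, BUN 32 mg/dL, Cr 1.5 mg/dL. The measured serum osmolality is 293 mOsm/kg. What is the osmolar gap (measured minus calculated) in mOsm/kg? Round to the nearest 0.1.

Calculated osmolality = 2·Na + glucose/18 + BUN/2.8
= 2·126 + 557/18 + 32/2.8
= 252 + 30.94 + 11.43
= 294.37 mOsm/kg ≈ 294.4 mOsm/kg
Osmolar gap = measured − calculated = 293 − 294.4 = -1.4 mOsm/kg

-1.4 mOsm/kg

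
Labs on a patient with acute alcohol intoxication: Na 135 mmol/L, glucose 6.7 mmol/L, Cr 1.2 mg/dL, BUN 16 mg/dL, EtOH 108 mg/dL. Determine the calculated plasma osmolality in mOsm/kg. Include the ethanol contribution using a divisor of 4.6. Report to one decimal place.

305.9 mOsm/kg

Calculated osmolality = 2·Na + glucose + BUN/2.8 + ethanol/4.6
= 2·135 + 6.7 + 16/2.8 + 108/4.6
= 270 + 6.70 + 5.71 + 23.48
= 305.89 mOsm/kg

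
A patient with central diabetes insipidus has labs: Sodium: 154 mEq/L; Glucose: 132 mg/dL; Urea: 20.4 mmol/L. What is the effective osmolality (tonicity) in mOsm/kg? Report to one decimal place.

315.3 mOsm/kg

Effective osmolality excludes urea (freely permeant across cell membranes):
2·Na + glucose/18
= 2·154 + 132/18
= 308 + 7.33
= 315.33 mOsm/kg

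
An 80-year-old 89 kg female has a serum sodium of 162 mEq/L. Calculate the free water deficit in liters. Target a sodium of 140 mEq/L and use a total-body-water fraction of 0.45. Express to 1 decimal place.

6.3 L

TBW = 0.45 · 89 = 40.05 L
Free water deficit = TBW · (Na/140 − 1)
= 40.05 · (162/140 − 1)
= 40.05 · 0.1571
= 6.29 L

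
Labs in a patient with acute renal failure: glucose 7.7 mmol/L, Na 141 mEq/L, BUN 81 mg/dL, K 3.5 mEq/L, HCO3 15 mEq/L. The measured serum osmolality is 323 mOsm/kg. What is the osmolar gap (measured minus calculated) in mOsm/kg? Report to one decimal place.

4.4 mOsm/kg

Calculated osmolality = 2·Na + glucose + BUN/2.8
= 2·141 + 7.7 + 81/2.8
= 282 + 7.70 + 28.93
= 318.63 mOsm/kg ≈ 318.6 mOsm/kg
Osmolar gap = measured − calculated = 323 − 318.6 = 4.4 mOsm/kg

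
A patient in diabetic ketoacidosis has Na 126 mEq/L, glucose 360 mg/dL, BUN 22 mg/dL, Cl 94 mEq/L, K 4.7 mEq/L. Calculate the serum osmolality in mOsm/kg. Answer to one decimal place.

279.9 mOsm/kg

Calculated osmolality = 2·Na + glucose/18 + BUN/2.8
= 2·126 + 360/18 + 22/2.8
= 252 + 20 + 7.86
= 279.86 mOsm/kg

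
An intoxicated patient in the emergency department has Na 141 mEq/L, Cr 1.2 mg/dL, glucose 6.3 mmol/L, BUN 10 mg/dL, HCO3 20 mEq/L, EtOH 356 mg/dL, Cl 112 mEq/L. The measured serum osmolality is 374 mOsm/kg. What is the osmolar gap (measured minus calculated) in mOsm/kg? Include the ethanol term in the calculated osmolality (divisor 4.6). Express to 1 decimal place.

4.7 mOsm/kg

Calculated osmolality = 2·Na + glucose + BUN/2.8 + ethanol/4.6
= 2·141 + 6.3 + 10/2.8 + 356/4.6
= 282 + 6.30 + 3.57 + 77.39
= 369.26 mOsm/kg ≈ 369.3 mOsm/kg
Osmolar gap = measured − calculated = 374 − 369.3 = 4.7 mOsm/kg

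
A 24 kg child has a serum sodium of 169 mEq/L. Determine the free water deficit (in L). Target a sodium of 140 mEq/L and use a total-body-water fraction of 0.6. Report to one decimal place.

3.0 L

TBW = 0.6 · 24 = 14.4 L
Free water deficit = TBW · (Na/140 − 1)
= 14.4 · (169/140 − 1)
= 14.4 · 0.2071
= 2.98 L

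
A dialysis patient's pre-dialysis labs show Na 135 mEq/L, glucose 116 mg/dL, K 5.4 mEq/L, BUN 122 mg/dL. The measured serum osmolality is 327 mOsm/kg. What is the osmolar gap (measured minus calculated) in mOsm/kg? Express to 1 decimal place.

7.0 mOsm/kg

Calculated osmolality = 2·Na + glucose/18 + BUN/2.8
= 2·135 + 116/18 + 122/2.8
= 270 + 6.44 + 43.57
= 320.01 mOsm/kg ≈ 320.0 mOsm/kg
Osmolar gap = measured − calculated = 327 − 320.0 = 7.0 mOsm/kg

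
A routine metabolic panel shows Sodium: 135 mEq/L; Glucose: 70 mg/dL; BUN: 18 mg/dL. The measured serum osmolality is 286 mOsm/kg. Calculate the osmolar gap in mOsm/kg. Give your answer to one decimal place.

Calculated osmolality = 2·Na + glucose/18 + BUN/2.8
= 2·135 + 70/18 + 18/2.8
= 270 + 3.89 + 6.43
= 280.32 mOsm/kg ≈ 280.3 mOsm/kg
Osmolar gap = measured − calculated = 286 − 280.3 = 5.7 mOsm/kg

5.7 mOsm/kg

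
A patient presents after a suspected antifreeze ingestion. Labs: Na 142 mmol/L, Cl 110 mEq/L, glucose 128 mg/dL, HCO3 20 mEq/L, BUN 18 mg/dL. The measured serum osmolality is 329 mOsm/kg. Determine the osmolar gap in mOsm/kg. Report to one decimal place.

31.5 mOsm/kg

Calculated osmolality = 2·Na + glucose/18 + BUN/2.8
= 2·142 + 128/18 + 18/2.8
= 284 + 7.11 + 6.43
= 297.54 mOsm/kg ≈ 297.5 mOsm/kg
Osmolar gap = measured − calculated = 329 − 297.5 = 31.5 mOsm/kg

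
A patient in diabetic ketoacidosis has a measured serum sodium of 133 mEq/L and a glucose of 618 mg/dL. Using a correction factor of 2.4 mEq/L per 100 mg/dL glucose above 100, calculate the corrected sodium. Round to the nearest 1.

Corrected Na = measured Na + 2.4 · (glucose − 100)/100
= 133 + 2.4 · (618 − 100)/100
= 133 + 12.4
= 145.4 mEq/L

145 mEq/L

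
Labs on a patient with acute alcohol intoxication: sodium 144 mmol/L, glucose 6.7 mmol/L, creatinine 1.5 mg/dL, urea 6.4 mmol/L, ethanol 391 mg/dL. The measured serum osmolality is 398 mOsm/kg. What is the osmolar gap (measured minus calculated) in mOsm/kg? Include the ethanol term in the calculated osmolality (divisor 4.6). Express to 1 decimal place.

11.9 mOsm/kg

Calculated osmolality = 2·Na + glucose + urea + ethanol/4.6
= 2·144 + 6.7 + 6.4 + 391/4.6
= 288 + 6.70 + 6.40 + 85
= 386.1 mOsm/kg ≈ 386.1 mOsm/kg
Osmolar gap = measured − calculated = 398 − 386.1 = 11.9 mOsm/kg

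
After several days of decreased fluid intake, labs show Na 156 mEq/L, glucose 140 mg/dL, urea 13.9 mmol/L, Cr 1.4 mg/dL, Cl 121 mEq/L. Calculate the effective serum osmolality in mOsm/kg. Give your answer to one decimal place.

319.8 mOsm/kg

Effective osmolality excludes urea (freely permeant across cell membranes):
2·Na + glucose/18
= 2·156 + 140/18
= 312 + 7.78
= 319.78 mOsm/kg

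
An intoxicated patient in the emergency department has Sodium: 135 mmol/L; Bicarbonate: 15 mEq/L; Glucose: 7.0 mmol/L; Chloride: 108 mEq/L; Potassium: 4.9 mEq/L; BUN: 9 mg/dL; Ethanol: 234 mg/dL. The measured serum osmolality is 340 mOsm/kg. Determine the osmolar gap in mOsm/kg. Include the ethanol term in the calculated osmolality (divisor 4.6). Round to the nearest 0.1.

8.9 mOsm/kg

Calculated osmolality = 2·Na + glucose + BUN/2.8 + ethanol/4.6
= 2·135 + 7 + 9/2.8 + 234/4.6
= 270 + 7 + 3.21 + 50.87
= 331.08 mOsm/kg ≈ 331.1 mOsm/kg
Osmolar gap = measured − calculated = 340 − 331.1 = 8.9 mOsm/kg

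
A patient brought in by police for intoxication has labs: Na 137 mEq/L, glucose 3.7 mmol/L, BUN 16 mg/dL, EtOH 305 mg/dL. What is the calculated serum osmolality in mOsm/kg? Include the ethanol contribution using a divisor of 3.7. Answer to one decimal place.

Calculated osmolality = 2·Na + glucose + BUN/2.8 + ethanol/3.7
= 2·137 + 3.7 + 16/2.8 + 305/3.7
= 274 + 3.70 + 5.71 + 82.43
= 365.84 mOsm/kg

365.8 mOsm/kg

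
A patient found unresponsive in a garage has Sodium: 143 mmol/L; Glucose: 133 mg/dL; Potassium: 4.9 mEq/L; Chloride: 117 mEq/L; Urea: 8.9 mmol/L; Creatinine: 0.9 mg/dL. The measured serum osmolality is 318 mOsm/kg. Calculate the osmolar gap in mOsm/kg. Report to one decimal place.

Calculated osmolality = 2·Na + glucose/18 + urea
= 2·143 + 133/18 + 8.9
= 286 + 7.39 + 8.90
= 302.29 mOsm/kg ≈ 302.3 mOsm/kg
Osmolar gap = measured − calculated = 318 − 302.3 = 15.7 mOsm/kg

15.7 mOsm/kg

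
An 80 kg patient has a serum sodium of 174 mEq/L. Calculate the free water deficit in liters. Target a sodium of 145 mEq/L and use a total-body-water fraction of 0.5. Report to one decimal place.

TBW = 0.5 · 80 = 40 L
Free water deficit = TBW · (Na/145 − 1)
= 40 · (174/145 − 1)
= 40 · 0.2
= 8 L

8.0 L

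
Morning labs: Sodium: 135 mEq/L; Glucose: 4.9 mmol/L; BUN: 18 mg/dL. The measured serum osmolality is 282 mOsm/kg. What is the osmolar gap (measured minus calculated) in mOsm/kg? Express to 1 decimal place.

0.7 mOsm/kg

Calculated osmolality = 2·Na + glucose + BUN/2.8
= 2·135 + 4.9 + 18/2.8
= 270 + 4.90 + 6.43
= 281.33 mOsm/kg ≈ 281.3 mOsm/kg
Osmolar gap = measured − calculated = 282 − 281.3 = 0.7 mOsm/kg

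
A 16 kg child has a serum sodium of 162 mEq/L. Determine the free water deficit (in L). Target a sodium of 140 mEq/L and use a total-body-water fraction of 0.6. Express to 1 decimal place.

TBW = 0.6 · 16 = 9.6 L
Free water deficit = TBW · (Na/140 − 1)
= 9.6 · (162/140 − 1)
= 9.6 · 0.1571
= 1.51 L

1.5 L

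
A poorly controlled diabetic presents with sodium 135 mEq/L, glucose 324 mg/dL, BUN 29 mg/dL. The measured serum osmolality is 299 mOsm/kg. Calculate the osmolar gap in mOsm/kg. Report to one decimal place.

0.6 mOsm/kg

Calculated osmolality = 2·Na + glucose/18 + BUN/2.8
= 2·135 + 324/18 + 29/2.8
= 270 + 18 + 10.36
= 298.36 mOsm/kg ≈ 298.4 mOsm/kg
Osmolar gap = measured − calculated = 299 − 298.4 = 0.6 mOsm/kg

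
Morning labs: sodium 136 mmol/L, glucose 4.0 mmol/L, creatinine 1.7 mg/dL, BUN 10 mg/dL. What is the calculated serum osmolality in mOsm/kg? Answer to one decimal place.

Calculated osmolality = 2·Na + glucose + BUN/2.8
= 2·136 + 4 + 10/2.8
= 272 + 4 + 3.57
= 279.57 mOsm/kg

279.6 mOsm/kg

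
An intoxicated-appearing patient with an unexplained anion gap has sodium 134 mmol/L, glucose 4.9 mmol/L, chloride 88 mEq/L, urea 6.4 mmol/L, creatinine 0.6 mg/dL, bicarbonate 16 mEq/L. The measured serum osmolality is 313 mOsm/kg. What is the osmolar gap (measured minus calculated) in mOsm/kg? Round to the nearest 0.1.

Calculated osmolality = 2·Na + glucose + urea
= 2·134 + 4.9 + 6.4
= 268 + 4.90 + 6.40
= 279.3 mOsm/kg ≈ 279.3 mOsm/kg
Osmolar gap = measured − calculated = 313 − 279.3 = 33.7 mOsm/kg

33.7 mOsm/kg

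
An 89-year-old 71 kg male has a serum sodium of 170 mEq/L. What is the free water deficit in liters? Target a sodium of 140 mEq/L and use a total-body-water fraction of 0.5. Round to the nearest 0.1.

TBW = 0.5 · 71 = 35.5 L
Free water deficit = TBW · (Na/140 − 1)
= 35.5 · (170/140 − 1)
= 35.5 · 0.2143
= 7.61 L

7.6 L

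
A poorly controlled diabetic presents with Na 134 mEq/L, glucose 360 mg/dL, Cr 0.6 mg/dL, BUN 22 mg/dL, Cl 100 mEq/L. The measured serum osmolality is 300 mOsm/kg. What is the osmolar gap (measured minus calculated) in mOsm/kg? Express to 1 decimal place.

4.1 mOsm/kg

Calculated osmolality = 2·Na + glucose/18 + BUN/2.8
= 2·134 + 360/18 + 22/2.8
= 268 + 20 + 7.86
= 295.86 mOsm/kg ≈ 295.9 mOsm/kg
Osmolar gap = measured − calculated = 300 − 295.9 = 4.1 mOsm/kg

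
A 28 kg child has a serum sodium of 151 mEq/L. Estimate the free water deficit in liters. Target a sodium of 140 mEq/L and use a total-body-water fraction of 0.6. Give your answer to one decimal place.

1.3 L

TBW = 0.6 · 28 = 16.8 L
Free water deficit = TBW · (Na/140 − 1)
= 16.8 · (151/140 − 1)
= 16.8 · 0.0786
= 1.32 L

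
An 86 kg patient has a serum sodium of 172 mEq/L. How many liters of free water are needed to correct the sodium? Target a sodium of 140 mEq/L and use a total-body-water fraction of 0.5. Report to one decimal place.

TBW = 0.5 · 86 = 43 L
Free water deficit = TBW · (Na/140 − 1)
= 43 · (172/140 − 1)
= 43 · 0.2286
= 9.83 L

9.8 L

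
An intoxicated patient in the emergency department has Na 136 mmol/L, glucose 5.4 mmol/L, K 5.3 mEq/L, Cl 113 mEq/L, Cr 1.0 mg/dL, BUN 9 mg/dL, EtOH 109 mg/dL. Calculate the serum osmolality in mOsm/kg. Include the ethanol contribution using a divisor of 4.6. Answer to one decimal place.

Calculated osmolality = 2·Na + glucose + BUN/2.8 + ethanol/4.6
= 2·136 + 5.4 + 9/2.8 + 109/4.6
= 272 + 5.40 + 3.21 + 23.70
= 304.31 mOsm/kg

304.3 mOsm/kg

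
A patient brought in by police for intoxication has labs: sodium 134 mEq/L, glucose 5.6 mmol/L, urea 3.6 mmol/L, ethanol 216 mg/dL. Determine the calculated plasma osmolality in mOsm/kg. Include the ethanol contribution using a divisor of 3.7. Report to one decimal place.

335.6 mOsm/kg

Calculated osmolality = 2·Na + glucose + urea + ethanol/3.7
= 2·134 + 5.6 + 3.6 + 216/3.7
= 268 + 5.60 + 3.60 + 58.38
= 335.58 mOsm/kg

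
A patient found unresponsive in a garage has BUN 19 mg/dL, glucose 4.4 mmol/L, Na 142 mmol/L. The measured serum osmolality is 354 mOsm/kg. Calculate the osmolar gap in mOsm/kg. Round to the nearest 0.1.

58.8 mOsm/kg

Calculated osmolality = 2·Na + glucose + BUN/2.8
= 2·142 + 4.4 + 19/2.8
= 284 + 4.40 + 6.79
= 295.19 mOsm/kg ≈ 295.2 mOsm/kg
Osmolar gap = measured − calculated = 354 − 295.2 = 58.8 mOsm/kg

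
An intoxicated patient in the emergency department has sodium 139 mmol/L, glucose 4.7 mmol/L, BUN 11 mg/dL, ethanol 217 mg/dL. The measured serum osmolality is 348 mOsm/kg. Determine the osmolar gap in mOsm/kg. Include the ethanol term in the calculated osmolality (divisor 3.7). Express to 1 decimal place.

Calculated osmolality = 2·Na + glucose + BUN/2.8 + ethanol/3.7
= 2·139 + 4.7 + 11/2.8 + 217/3.7
= 278 + 4.70 + 3.93 + 58.65
= 345.28 mOsm/kg ≈ 345.3 mOsm/kg
Osmolar gap = measured − calculated = 348 − 345.3 = 2.7 mOsm/kg

2.7 mOsm/kg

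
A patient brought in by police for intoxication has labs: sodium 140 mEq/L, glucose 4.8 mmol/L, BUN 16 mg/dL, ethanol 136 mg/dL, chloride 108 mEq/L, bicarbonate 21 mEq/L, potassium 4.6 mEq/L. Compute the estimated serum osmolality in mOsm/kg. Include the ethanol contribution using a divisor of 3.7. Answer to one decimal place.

Calculated osmolality = 2·Na + glucose + BUN/2.8 + ethanol/3.7
= 2·140 + 4.8 + 16/2.8 + 136/3.7
= 280 + 4.80 + 5.71 + 36.76
= 327.27 mOsm/kg

327.3 mOsm/kg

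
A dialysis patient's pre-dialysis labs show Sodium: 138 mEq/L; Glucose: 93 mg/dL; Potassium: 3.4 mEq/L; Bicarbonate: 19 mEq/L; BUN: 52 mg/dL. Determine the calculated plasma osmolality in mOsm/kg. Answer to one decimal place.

299.7 mOsm/kg

Calculated osmolality = 2·Na + glucose/18 + BUN/2.8
= 2·138 + 93/18 + 52/2.8
= 276 + 5.17 + 18.57
= 299.74 mOsm/kg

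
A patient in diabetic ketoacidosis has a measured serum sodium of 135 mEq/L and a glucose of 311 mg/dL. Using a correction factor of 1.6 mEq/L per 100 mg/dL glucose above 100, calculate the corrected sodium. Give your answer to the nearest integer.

Corrected Na = measured Na + 1.6 · (glucose − 100)/100
= 135 + 1.6 · (311 − 100)/100
= 135 + 3.4
= 138.4 mEq/L

138 mEq/L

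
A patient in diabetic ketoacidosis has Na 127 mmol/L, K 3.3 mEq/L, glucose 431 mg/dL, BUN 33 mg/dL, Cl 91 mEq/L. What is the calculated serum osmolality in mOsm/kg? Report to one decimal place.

Calculated osmolality = 2·Na + glucose/18 + BUN/2.8
= 2·127 + 431/18 + 33/2.8
= 254 + 23.94 + 11.79
= 289.73 mOsm/kg

289.7 mOsm/kg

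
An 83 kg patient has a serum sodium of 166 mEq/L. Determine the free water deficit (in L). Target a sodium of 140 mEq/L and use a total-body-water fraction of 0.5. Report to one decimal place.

TBW = 0.5 · 83 = 41.5 L
Free water deficit = TBW · (Na/140 − 1)
= 41.5 · (166/140 − 1)
= 41.5 · 0.1857
= 7.71 L

7.7 L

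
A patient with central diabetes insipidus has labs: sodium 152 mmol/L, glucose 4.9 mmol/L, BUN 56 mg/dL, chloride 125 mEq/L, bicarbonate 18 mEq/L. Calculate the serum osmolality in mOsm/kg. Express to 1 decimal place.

328.9 mOsm/kg

Calculated osmolality = 2·Na + glucose + BUN/2.8
= 2·152 + 4.9 + 56/2.8
= 304 + 4.90 + 20
= 328.9 mOsm/kg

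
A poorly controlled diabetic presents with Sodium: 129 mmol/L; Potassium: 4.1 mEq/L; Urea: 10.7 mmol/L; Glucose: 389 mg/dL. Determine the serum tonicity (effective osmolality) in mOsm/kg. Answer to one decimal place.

279.6 mOsm/kg

Effective osmolality excludes urea (freely permeant across cell membranes):
2·Na + glucose/18
= 2·129 + 389/18
= 258 + 21.61
= 279.61 mOsm/kg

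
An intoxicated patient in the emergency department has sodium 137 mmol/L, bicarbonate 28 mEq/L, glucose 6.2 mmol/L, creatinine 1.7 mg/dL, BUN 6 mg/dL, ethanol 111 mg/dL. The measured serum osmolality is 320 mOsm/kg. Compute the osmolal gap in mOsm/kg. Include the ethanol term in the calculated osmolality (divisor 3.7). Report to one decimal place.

7.7 mOsm/kg

Calculated osmolality = 2·Na + glucose + BUN/2.8 + ethanol/3.7
= 2·137 + 6.2 + 6/2.8 + 111/3.7
= 274 + 6.20 + 2.14 + 30
= 312.34 mOsm/kg ≈ 312.3 mOsm/kg
Osmolar gap = measured − calculated = 320 − 312.3 = 7.7 mOsm/kg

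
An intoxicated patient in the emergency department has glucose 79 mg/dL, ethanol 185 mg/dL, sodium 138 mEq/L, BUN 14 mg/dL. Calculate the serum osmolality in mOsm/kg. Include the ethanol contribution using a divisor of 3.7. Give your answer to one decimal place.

Calculated osmolality = 2·Na + glucose/18 + BUN/2.8 + ethanol/3.7
= 2·138 + 79/18 + 14/2.8 + 185/3.7
= 276 + 4.39 + 5 + 50
= 335.39 mOsm/kg

335.4 mOsm/kg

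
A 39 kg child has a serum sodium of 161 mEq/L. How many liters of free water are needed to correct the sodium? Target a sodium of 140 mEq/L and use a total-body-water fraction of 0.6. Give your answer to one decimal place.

TBW = 0.6 · 39 = 23.4 L
Free water deficit = TBW · (Na/140 − 1)
= 23.4 · (161/140 − 1)
= 23.4 · 0.15
= 3.51 L

3.5 L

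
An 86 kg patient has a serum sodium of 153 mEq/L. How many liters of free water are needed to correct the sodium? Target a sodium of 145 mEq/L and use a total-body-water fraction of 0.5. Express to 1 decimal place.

TBW = 0.5 · 86 = 43 L
Free water deficit = TBW · (Na/145 − 1)
= 43 · (153/145 − 1)
= 43 · 0.0552
= 2.37 L

2.4 L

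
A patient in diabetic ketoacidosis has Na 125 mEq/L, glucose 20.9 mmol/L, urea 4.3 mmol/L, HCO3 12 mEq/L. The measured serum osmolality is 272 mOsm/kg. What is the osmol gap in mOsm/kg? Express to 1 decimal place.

-3.2 mOsm/kg

Calculated osmolality = 2·Na + glucose + urea
= 2·125 + 20.9 + 4.3
= 250 + 20.90 + 4.30
= 275.2 mOsm/kg ≈ 275.2 mOsm/kg
Osmolar gap = measured − calculated = 272 − 275.2 = -3.2 mOsm/kg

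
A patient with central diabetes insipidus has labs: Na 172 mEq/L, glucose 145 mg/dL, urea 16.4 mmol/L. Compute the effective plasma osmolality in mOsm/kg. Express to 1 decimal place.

352.1 mOsm/kg

Effective osmolality excludes urea (freely permeant across cell membranes):
2·Na + glucose/18
= 2·172 + 145/18
= 344 + 8.06
= 352.06 mOsm/kg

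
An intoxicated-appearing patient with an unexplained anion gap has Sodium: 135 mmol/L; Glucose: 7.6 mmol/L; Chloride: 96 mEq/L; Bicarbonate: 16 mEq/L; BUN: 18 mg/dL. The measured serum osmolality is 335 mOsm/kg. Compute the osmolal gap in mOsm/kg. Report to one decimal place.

51.0 mOsm/kg

Calculated osmolality = 2·Na + glucose + BUN/2.8
= 2·135 + 7.6 + 18/2.8
= 270 + 7.60 + 6.43
= 284.03 mOsm/kg ≈ 284.0 mOsm/kg
Osmolar gap = measured − calculated = 335 − 284.0 = 51.0 mOsm/kg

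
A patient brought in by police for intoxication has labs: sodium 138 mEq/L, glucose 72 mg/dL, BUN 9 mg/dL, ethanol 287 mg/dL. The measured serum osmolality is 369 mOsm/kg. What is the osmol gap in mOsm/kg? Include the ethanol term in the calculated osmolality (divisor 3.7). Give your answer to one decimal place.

Calculated osmolality = 2·Na + glucose/18 + BUN/2.8 + ethanol/3.7
= 2·138 + 72/18 + 9/2.8 + 287/3.7
= 276 + 4 + 3.21 + 77.57
= 360.78 mOsm/kg ≈ 360.8 mOsm/kg
Osmolar gap = measured − calculated = 369 − 360.8 = 8.2 mOsm/kg

8.2 mOsm/kg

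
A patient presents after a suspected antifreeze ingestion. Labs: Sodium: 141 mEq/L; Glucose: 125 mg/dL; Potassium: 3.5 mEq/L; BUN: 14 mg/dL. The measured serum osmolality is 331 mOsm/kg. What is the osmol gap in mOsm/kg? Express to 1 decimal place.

Calculated osmolality = 2·Na + glucose/18 + BUN/2.8
= 2·141 + 125/18 + 14/2.8
= 282 + 6.94 + 5
= 293.94 mOsm/kg ≈ 293.9 mOsm/kg
Osmolar gap = measured − calculated = 331 − 293.9 = 37.1 mOsm/kg

37.1 mOsm/kg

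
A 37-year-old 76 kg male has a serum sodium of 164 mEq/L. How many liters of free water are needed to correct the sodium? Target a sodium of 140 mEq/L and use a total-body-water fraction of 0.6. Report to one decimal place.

7.8 L

TBW = 0.6 · 76 = 45.6 L
Free water deficit = TBW · (Na/140 − 1)
= 45.6 · (164/140 − 1)
= 45.6 · 0.1714
= 7.82 L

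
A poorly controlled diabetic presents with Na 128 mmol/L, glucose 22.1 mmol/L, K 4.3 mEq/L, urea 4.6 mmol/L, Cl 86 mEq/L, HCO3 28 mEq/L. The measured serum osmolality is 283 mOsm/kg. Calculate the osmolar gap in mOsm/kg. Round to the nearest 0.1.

0.3 mOsm/kg

Calculated osmolality = 2·Na + glucose + urea
= 2·128 + 22.1 + 4.6
= 256 + 22.10 + 4.60
= 282.7 mOsm/kg ≈ 282.7 mOsm/kg
Osmolar gap = measured − calculated = 283 − 282.7 = 0.3 mOsm/kg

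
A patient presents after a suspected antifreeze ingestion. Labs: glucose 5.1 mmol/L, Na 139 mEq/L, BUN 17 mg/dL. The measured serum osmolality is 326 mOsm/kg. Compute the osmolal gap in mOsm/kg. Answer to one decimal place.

Calculated osmolality = 2·Na + glucose + BUN/2.8
= 2·139 + 5.1 + 17/2.8
= 278 + 5.10 + 6.07
= 289.17 mOsm/kg ≈ 289.2 mOsm/kg
Osmolar gap = measured − calculated = 326 − 289.2 = 36.8 mOsm/kg

36.8 mOsm/kg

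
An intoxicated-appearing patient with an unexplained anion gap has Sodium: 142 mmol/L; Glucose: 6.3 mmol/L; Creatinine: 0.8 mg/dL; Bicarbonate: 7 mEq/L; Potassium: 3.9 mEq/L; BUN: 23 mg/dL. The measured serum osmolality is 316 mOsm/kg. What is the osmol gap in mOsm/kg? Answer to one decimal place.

Calculated osmolality = 2·Na + glucose + BUN/2.8
= 2·142 + 6.3 + 23/2.8
= 284 + 6.30 + 8.21
= 298.51 mOsm/kg ≈ 298.5 mOsm/kg
Osmolar gap = measured − calculated = 316 − 298.5 = 17.5 mOsm/kg

17.5 mOsm/kg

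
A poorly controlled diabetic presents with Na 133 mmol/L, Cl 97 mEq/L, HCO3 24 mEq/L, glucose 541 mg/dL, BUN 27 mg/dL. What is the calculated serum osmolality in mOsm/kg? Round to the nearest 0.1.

Calculated osmolality = 2·Na + glucose/18 + BUN/2.8
= 2·133 + 541/18 + 27/2.8
= 266 + 30.06 + 9.64
= 305.7 mOsm/kg

305.7 mOsm/kg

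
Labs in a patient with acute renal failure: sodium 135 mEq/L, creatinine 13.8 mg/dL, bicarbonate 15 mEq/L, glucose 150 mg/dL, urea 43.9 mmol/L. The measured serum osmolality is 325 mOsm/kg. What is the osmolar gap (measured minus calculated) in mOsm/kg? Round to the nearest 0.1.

2.8 mOsm/kg

Calculated osmolality = 2·Na + glucose/18 + urea
= 2·135 + 150/18 + 43.9
= 270 + 8.33 + 43.90
= 322.23 mOsm/kg ≈ 322.2 mOsm/kg
Osmolar gap = measured − calculated = 325 − 322.2 = 2.8 mOsm/kg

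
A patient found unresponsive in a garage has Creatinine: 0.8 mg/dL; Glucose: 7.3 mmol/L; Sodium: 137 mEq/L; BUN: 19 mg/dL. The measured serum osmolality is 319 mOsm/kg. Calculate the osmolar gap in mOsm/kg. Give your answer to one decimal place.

30.9 mOsm/kg

Calculated osmolality = 2·Na + glucose + BUN/2.8
= 2·137 + 7.3 + 19/2.8
= 274 + 7.30 + 6.79
= 288.09 mOsm/kg ≈ 288.1 mOsm/kg
Osmolar gap = measured − calculated = 319 − 288.1 = 30.9 mOsm/kg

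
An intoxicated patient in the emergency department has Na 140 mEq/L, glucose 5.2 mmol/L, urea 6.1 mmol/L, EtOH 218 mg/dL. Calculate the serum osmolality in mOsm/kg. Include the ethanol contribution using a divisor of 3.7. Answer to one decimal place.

Calculated osmolality = 2·Na + glucose + urea + ethanol/3.7
= 2·140 + 5.2 + 6.1 + 218/3.7
= 280 + 5.20 + 6.10 + 58.92
= 350.22 mOsm/kg

350.2 mOsm/kg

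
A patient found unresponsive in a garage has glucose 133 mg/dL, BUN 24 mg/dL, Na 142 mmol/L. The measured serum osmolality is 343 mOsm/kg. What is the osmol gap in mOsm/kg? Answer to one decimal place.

Calculated osmolality = 2·Na + glucose/18 + BUN/2.8
= 2·142 + 133/18 + 24/2.8
= 284 + 7.39 + 8.57
= 299.96 mOsm/kg ≈ 300.0 mOsm/kg
Osmolar gap = measured − calculated = 343 − 300.0 = 43.0 mOsm/kg

43.0 mOsm/kg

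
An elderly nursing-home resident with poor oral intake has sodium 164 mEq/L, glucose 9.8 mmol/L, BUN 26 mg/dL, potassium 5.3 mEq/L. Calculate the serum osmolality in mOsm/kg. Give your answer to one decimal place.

Calculated osmolality = 2·Na + glucose + BUN/2.8
= 2·164 + 9.8 + 26/2.8
= 328 + 9.80 + 9.29
= 347.09 mOsm/kg

347.1 mOsm/kg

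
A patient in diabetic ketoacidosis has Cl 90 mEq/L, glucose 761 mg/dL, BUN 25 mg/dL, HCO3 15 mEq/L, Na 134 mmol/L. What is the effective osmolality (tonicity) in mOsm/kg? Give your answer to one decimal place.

310.3 mOsm/kg

Effective osmolality excludes urea (freely permeant across cell membranes):
2·Na + glucose/18
= 2·134 + 761/18
= 268 + 42.28
= 310.28 mOsm/kg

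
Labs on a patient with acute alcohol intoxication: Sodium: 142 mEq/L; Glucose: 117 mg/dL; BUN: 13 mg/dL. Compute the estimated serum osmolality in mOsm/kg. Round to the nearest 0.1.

Calculated osmolality = 2·Na + glucose/18 + BUN/2.8
= 2·142 + 117/18 + 13/2.8
= 284 + 6.50 + 4.64
= 295.14 mOsm/kg

295.1 mOsm/kg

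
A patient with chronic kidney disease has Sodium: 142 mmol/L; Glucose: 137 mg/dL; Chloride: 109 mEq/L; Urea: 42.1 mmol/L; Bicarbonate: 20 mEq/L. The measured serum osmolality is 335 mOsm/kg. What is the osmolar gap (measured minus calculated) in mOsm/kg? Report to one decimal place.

1.3 mOsm/kg

Calculated osmolality = 2·Na + glucose/18 + urea
= 2·142 + 137/18 + 42.1
= 284 + 7.61 + 42.10
= 333.71 mOsm/kg ≈ 333.7 mOsm/kg
Osmolar gap = measured − calculated = 335 − 333.7 = 1.3 mOsm/kg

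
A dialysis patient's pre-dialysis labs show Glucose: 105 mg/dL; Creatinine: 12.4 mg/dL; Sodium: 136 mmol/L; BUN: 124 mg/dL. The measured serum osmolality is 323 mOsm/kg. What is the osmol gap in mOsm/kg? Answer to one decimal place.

Calculated osmolality = 2·Na + glucose/18 + BUN/2.8
= 2·136 + 105/18 + 124/2.8
= 272 + 5.83 + 44.29
= 322.12 mOsm/kg ≈ 322.1 mOsm/kg
Osmolar gap = measured − calculated = 323 − 322.1 = 0.9 mOsm/kg

0.9 mOsm/kg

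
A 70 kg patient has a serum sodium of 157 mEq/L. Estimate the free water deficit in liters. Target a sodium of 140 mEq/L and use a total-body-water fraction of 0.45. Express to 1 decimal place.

TBW = 0.45 · 70 = 31.5 L
Free water deficit = TBW · (Na/140 − 1)
= 31.5 · (157/140 − 1)
= 31.5 · 0.1214
= 3.82 L

3.8 L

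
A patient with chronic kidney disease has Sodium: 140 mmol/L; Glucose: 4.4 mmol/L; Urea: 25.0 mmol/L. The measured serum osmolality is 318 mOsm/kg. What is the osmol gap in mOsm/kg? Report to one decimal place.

Calculated osmolality = 2·Na + glucose + urea
= 2·140 + 4.4 + 25
= 280 + 4.40 + 25
= 309.4 mOsm/kg ≈ 309.4 mOsm/kg
Osmolar gap = measured − calculated = 318 − 309.4 = 8.6 mOsm/kg

8.6 mOsm/kg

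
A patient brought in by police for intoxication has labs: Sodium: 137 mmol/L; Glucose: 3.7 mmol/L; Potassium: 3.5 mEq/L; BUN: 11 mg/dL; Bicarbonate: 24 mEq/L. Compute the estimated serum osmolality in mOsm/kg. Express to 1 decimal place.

Calculated osmolality = 2·Na + glucose + BUN/2.8
= 2·137 + 3.7 + 11/2.8
= 274 + 3.70 + 3.93
= 281.63 mOsm/kg

281.6 mOsm/kg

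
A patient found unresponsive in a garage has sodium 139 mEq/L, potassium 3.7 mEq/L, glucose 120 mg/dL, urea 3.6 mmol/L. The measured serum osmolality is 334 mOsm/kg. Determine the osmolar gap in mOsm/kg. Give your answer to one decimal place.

45.7 mOsm/kg

Calculated osmolality = 2·Na + glucose/18 + urea
= 2·139 + 120/18 + 3.6
= 278 + 6.67 + 3.60
= 288.27 mOsm/kg ≈ 288.3 mOsm/kg
Osmolar gap = measured − calculated = 334 − 288.3 = 45.7 mOsm/kg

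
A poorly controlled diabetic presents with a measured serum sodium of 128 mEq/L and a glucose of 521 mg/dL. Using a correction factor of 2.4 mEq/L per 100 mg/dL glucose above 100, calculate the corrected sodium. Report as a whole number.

138 mEq/L

Corrected Na = measured Na + 2.4 · (glucose − 100)/100
= 128 + 2.4 · (521 − 100)/100
= 128 + 10.1
= 138.1 mEq/L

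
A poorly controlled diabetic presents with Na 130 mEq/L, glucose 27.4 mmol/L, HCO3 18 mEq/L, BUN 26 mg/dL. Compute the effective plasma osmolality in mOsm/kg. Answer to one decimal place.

Effective osmolality excludes urea (freely permeant across cell membranes):
2·Na + glucose
= 2·130 + 27.4
= 260 + 27.4
= 287.4 mOsm/kg

287.4 mOsm/kg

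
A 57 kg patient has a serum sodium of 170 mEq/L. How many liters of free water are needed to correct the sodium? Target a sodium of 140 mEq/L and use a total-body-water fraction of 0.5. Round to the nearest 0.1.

6.1 L

TBW = 0.5 · 57 = 28.5 L
Free water deficit = TBW · (Na/140 − 1)
= 28.5 · (170/140 − 1)
= 28.5 · 0.2143
= 6.11 L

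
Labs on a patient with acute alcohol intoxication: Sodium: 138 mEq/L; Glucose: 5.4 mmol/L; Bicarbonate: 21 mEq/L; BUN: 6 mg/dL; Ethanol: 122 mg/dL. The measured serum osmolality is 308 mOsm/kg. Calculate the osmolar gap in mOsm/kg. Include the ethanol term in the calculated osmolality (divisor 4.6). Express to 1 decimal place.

Calculated osmolality = 2·Na + glucose + BUN/2.8 + ethanol/4.6
= 2·138 + 5.4 + 6/2.8 + 122/4.6
= 276 + 5.40 + 2.14 + 26.52
= 310.06 mOsm/kg ≈ 310.1 mOsm/kg
Osmolar gap = measured − calculated = 308 − 310.1 = -2.1 mOsm/kg

-2.1 mOsm/kg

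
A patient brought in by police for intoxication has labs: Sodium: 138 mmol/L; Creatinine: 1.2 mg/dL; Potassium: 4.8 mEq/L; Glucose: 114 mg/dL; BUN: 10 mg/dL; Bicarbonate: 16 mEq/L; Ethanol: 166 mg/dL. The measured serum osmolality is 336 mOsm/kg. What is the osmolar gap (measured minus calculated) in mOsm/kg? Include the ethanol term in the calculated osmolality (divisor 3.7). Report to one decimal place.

Calculated osmolality = 2·Na + glucose/18 + BUN/2.8 + ethanol/3.7
= 2·138 + 114/18 + 10/2.8 + 166/3.7
= 276 + 6.33 + 3.57 + 44.86
= 330.76 mOsm/kg ≈ 330.8 mOsm/kg
Osmolar gap = measured − calculated = 336 − 330.8 = 5.2 mOsm/kg

5.2 mOsm/kg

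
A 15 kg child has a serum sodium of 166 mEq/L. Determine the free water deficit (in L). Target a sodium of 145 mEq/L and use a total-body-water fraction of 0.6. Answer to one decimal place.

1.3 L

TBW = 0.6 · 15 = 9 L
Free water deficit = TBW · (Na/145 − 1)
= 9 · (166/145 − 1)
= 9 · 0.1448
= 1.3 L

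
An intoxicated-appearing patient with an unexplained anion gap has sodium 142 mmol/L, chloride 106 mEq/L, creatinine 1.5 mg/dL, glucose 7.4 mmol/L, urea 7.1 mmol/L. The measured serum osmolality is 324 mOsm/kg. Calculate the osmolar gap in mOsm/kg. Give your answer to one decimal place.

Calculated osmolality = 2·Na + glucose + urea
= 2·142 + 7.4 + 7.1
= 284 + 7.40 + 7.10
= 298.5 mOsm/kg ≈ 298.5 mOsm/kg
Osmolar gap = measured − calculated = 324 − 298.5 = 25.5 mOsm/kg

25.5 mOsm/kg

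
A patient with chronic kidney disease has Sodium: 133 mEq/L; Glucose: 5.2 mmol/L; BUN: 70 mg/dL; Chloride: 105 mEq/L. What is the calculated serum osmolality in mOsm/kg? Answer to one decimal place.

296.2 mOsm/kg

Calculated osmolality = 2·Na + glucose + BUN/2.8
= 2·133 + 5.2 + 70/2.8
= 266 + 5.20 + 25
= 296.2 mOsm/kg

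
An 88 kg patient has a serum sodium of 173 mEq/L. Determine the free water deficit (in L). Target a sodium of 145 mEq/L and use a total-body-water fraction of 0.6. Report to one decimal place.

10.2 L

TBW = 0.6 · 88 = 52.8 L
Free water deficit = TBW · (Na/145 − 1)
= 52.8 · (173/145 − 1)
= 52.8 · 0.1931
= 10.2 L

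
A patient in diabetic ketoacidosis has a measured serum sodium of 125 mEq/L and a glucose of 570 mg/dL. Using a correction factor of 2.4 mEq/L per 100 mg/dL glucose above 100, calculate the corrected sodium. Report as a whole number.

Corrected Na = measured Na + 2.4 · (glucose − 100)/100
= 125 + 2.4 · (570 − 100)/100
= 125 + 11.3
= 136.3 mEq/L

136 mEq/L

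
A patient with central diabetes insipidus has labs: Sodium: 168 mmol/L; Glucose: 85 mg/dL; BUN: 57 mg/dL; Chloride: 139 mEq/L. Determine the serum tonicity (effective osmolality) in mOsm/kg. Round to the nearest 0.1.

Effective osmolality excludes urea (freely permeant across cell membranes):
2·Na + glucose/18
= 2·168 + 85/18
= 336 + 4.72
= 340.72 mOsm/kg

340.7 mOsm/kg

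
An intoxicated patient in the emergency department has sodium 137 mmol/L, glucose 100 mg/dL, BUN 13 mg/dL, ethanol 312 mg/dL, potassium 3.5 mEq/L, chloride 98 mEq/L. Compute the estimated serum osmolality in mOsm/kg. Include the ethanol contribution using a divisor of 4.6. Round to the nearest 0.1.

Calculated osmolality = 2·Na + glucose/18 + BUN/2.8 + ethanol/4.6
= 2·137 + 100/18 + 13/2.8 + 312/4.6
= 274 + 5.56 + 4.64 + 67.83
= 352.03 mOsm/kg

352.0 mOsm/kg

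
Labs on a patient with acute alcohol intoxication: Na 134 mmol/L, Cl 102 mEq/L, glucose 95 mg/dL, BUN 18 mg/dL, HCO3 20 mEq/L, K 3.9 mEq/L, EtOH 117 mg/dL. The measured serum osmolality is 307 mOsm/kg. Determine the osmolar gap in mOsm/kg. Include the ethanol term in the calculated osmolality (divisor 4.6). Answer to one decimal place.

Calculated osmolality = 2·Na + glucose/18 + BUN/2.8 + ethanol/4.6
= 2·134 + 95/18 + 18/2.8 + 117/4.6
= 268 + 5.28 + 6.43 + 25.43
= 305.14 mOsm/kg ≈ 305.1 mOsm/kg
Osmolar gap = measured − calculated = 307 − 305.1 = 1.9 mOsm/kg

1.9 mOsm/kg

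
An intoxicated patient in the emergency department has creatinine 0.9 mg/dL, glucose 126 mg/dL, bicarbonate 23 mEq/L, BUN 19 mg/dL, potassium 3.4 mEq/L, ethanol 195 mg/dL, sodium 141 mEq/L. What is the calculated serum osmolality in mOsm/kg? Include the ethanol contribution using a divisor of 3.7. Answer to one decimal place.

348.5 mOsm/kg

Calculated osmolality = 2·Na + glucose/18 + BUN/2.8 + ethanol/3.7
= 2·141 + 126/18 + 19/2.8 + 195/3.7
= 282 + 7 + 6.79 + 52.70
= 348.49 mOsm/kg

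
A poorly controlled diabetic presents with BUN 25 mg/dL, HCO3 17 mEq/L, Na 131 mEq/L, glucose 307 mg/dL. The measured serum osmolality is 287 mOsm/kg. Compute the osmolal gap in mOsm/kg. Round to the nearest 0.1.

-1.0 mOsm/kg

Calculated osmolality = 2·Na + glucose/18 + BUN/2.8
= 2·131 + 307/18 + 25/2.8
= 262 + 17.06 + 8.93
= 287.99 mOsm/kg ≈ 288.0 mOsm/kg
Osmolar gap = measured − calculated = 287 − 288.0 = -1.0 mOsm/kg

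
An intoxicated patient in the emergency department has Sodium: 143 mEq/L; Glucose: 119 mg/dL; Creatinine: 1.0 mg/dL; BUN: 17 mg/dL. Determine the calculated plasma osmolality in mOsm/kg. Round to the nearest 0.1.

298.7 mOsm/kg

Calculated osmolality = 2·Na + glucose/18 + BUN/2.8
= 2·143 + 119/18 + 17/2.8
= 286 + 6.61 + 6.07
= 298.68 mOsm/kg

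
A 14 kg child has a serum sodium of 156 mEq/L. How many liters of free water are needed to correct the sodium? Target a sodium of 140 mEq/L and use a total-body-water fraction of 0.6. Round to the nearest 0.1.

TBW = 0.6 · 14 = 8.4 L
Free water deficit = TBW · (Na/140 − 1)
= 8.4 · (156/140 − 1)
= 8.4 · 0.1143
= 0.96 L

1.0 L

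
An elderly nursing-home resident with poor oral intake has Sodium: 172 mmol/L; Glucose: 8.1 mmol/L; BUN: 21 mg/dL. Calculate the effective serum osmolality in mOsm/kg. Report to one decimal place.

Effective osmolality excludes urea (freely permeant across cell membranes):
2·Na + glucose
= 2·172 + 8.1
= 344 + 8.1
= 352.1 mOsm/kg

352.1 mOsm/kg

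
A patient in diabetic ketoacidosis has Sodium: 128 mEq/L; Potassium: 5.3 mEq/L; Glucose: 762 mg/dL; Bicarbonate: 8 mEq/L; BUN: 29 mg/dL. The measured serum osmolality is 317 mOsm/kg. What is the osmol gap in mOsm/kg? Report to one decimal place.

8.3 mOsm/kg

Calculated osmolality = 2·Na + glucose/18 + BUN/2.8
= 2·128 + 762/18 + 29/2.8
= 256 + 42.33 + 10.36
= 308.69 mOsm/kg ≈ 308.7 mOsm/kg
Osmolar gap = measured − calculated = 317 − 308.7 = 8.3 mOsm/kg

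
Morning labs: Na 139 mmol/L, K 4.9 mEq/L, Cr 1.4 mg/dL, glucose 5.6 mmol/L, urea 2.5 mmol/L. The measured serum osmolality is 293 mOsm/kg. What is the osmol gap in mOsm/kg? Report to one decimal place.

Calculated osmolality = 2·Na + glucose + urea
= 2·139 + 5.6 + 2.5
= 278 + 5.60 + 2.50
= 286.1 mOsm/kg ≈ 286.1 mOsm/kg
Osmolar gap = measured − calculated = 293 − 286.1 = 6.9 mOsm/kg

6.9 mOsm/kg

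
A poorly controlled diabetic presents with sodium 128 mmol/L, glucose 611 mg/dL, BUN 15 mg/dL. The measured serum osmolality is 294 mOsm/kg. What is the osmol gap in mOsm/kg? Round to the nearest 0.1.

-1.3 mOsm/kg

Calculated osmolality = 2·Na + glucose/18 + BUN/2.8
= 2·128 + 611/18 + 15/2.8
= 256 + 33.94 + 5.36
= 295.3 mOsm/kg ≈ 295.3 mOsm/kg
Osmolar gap = measured − calculated = 294 − 295.3 = -1.3 mOsm/kg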